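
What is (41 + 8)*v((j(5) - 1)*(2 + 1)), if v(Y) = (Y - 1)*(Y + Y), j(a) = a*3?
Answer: 168756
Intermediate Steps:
j(a) = 3*a
v(Y) = 2*Y*(-1 + Y) (v(Y) = (-1 + Y)*(2*Y) = 2*Y*(-1 + Y))
(41 + 8)*v((j(5) - 1)*(2 + 1)) = (41 + 8)*(2*((3*5 - 1)*(2 + 1))*(-1 + (3*5 - 1)*(2 + 1))) = 49*(2*((15 - 1)*3)*(-1 + (15 - 1)*3)) = 49*(2*(14*3)*(-1 + 14*3)) = 49*(2*42*(-1 + 42)) = 49*(2*42*41) = 49*3444 = 168756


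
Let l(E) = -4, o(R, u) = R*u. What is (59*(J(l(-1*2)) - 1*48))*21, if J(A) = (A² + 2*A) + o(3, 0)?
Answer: -49560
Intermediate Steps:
J(A) = A² + 2*A (J(A) = (A² + 2*A) + 3*0 = (A² + 2*A) + 0 = A² + 2*A)
(59*(J(l(-1*2)) - 1*48))*21 = (59*(-4*(2 - 4) - 1*48))*21 = (59*(-4*(-2) - 48))*21 = (59*(8 - 48))*21 = (59*(-40))*21 = -2360*21 = -49560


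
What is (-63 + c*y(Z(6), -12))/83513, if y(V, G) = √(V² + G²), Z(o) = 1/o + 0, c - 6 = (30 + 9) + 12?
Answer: -63/83513 + 19*√5185/167026 ≈ 0.0074368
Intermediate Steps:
c = 57 (c = 6 + ((30 + 9) + 12) = 6 + (39 + 12) = 6 + 51 = 57)
Z(o) = 1/o (Z(o) = 1/o + 0 = 1/o)
y(V, G) = √(G² + V²)
(-63 + c*y(Z(6), -12))/83513 = (-63 + 57*√((-12)² + (1/6)²))/83513 = (-63 + 57*√(144 + (⅙)²))*(1/83513) = (-63 + 57*√(144 + 1/36))*(1/83513) = (-63 + 57*√(5185/36))*(1/83513) = (-63 + 57*(√5185/6))*(1/83513) = (-63 + 19*√5185/2)*(1/83513) = -63/83513 + 19*√5185/167026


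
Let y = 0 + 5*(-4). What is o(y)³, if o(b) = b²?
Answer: 64000000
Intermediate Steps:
y = -20 (y = 0 - 20 = -20)
o(y)³ = ((-20)²)³ = 400³ = 64000000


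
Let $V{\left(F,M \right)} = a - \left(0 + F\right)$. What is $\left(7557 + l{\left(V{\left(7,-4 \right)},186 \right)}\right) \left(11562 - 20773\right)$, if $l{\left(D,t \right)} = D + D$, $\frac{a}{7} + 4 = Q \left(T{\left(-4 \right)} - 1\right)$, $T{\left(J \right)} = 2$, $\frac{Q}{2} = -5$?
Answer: $-67673217$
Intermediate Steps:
$Q = -10$ ($Q = 2 \left(-5\right) = -10$)
$a = -98$ ($a = -28 + 7 \left(- 10 \left(2 - 1\right)\right) = -28 + 7 \left(\left(-10\right) 1\right) = -28 + 7 \left(-10\right) = -28 - 70 = -98$)
$V{\left(F,M \right)} = -98 - F$ ($V{\left(F,M \right)} = -98 - \left(0 + F\right) = -98 - F$)
$l{\left(D,t \right)} = 2 D$
$\left(7557 + l{\left(V{\left(7,-4 \right)},186 \right)}\right) \left(11562 - 20773\right) = \left(7557 + 2 \left(-98 - 7\right)\right) \left(11562 - 20773\right) = \left(7557 + 2 \left(-98 - 7\right)\right) \left(-9211\right) = \left(7557 + 2 \left(-105\right)\right) \left(-9211\right) = \left(7557 - 210\right) \left(-9211\right) = 7347 \left(-9211\right) = -67673217$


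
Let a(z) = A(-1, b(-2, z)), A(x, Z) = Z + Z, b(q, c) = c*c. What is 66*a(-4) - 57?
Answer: 2055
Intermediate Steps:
b(q, c) = c²
A(x, Z) = 2*Z
a(z) = 2*z²
66*a(-4) - 57 = 66*(2*(-4)²) - 57 = 66*(2*16) - 57 = 66*32 - 57 = 2112 - 57 = 2055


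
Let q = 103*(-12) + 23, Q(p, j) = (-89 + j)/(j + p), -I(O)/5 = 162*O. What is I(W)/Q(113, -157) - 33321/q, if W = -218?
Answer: 1572104121/49733 ≈ 31611.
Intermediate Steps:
I(O) = -810*O
Q(p, j) = (-89 + j)/(j + p)
q = -1213 (q = -1236 + 23 = -1213)
I(W)/Q(113, -157) - 33321/q = (-810*(-218))/(((-89 - 157)/(-157 + 113))) - 33321/(-1213) = 176580/((-246/(-44))) - 33321*(-1/1213) = 176580/((-1/44*(-246))) + 33321/1213 = 176580/(123/22) + 33321/1213 = 176580*(22/123) + 33321/1213 = 1294920/41 + 33321/1213 = 1572104121/49733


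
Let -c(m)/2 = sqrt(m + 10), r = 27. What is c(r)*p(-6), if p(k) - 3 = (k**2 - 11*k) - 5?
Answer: -200*sqrt(37) ≈ -1216.6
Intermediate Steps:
c(m) = -2*sqrt(10 + m) (c(m) = -2*sqrt(m + 10) = -2*sqrt(10 + m))
p(k) = -2 + k**2 - 11*k (p(k) = 3 + ((k**2 - 11*k) - 5) = 3 + (-5 + k**2 - 11*k) = -2 + k**2 - 11*k)
c(r)*p(-6) = (-2*sqrt(10 + 27))*(-2 + (-6)**2 - 11*(-6)) = (-2*sqrt(37))*(-2 + 36 + 66) = -2*sqrt(37)*100 = -200*sqrt(37)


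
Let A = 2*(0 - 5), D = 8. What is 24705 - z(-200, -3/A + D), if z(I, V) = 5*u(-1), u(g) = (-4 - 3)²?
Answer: 24460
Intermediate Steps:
A = -10 (A = 2*(-5) = -10)
u(g) = 49 (u(g) = (-7)² = 49)
z(I, V) = 245 (z(I, V) = 5*49 = 245)
24705 - z(-200, -3/A + D) = 24705 - 1*245 = 24705 - 245 = 24460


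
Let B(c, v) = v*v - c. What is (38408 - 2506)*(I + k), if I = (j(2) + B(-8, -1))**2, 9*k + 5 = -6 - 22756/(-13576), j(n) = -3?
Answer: 19171865461/15273 ≈ 1.2553e+6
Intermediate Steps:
B(c, v) = v**2 - c
k = -31645/30546 (k = -5/9 + (-6 - 22756/(-13576))/9 = -5/9 + (-6 - 22756*(-1/13576))/9 = -5/9 + (-6 + 5689/3394)/9 = -5/9 + (1/9)*(-14675/3394) = -5/9 - 14675/30546 = -31645/30546 ≈ -1.0360)
I = 36 (I = (-3 + ((-1)**2 - 1*(-8)))**2 = (-3 + (1 + 8))**2 = (-3 + 9)**2 = 6**2 = 36)
(38408 - 2506)*(I + k) = (38408 - 2506)*(36 - 31645/30546) = 35902*(1068011/30546) = 19171865461/15273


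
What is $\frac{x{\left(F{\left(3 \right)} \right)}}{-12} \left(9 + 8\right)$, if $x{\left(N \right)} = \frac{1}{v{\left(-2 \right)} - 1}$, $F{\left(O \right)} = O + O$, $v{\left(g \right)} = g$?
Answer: $\frac{17}{36} \approx 0.47222$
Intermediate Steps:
$F{\left(O \right)} = 2 O$
$x{\left(N \right)} = - \frac{1}{3}$ ($x{\left(N \right)} = \frac{1}{-2 - 1} = \frac{1}{-3} = - \frac{1}{3}$)
$\frac{x{\left(F{\left(3 \right)} \right)}}{-12} \left(9 + 8\right) = - \frac{1}{3 \left(-12\right)} \left(9 + 8\right) = \left(- \frac{1}{3}\right) \left(- \frac{1}{12}\right) 17 = \frac{1}{36} \cdot 17 = \frac{17}{36}$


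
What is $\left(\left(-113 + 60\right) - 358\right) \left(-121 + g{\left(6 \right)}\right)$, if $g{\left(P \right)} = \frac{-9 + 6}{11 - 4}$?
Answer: $\frac{349350}{7} \approx 49907.0$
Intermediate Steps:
$g{\left(P \right)} = - \frac{3}{7}$
$\left(\left(-113 + 60\right) - 358\right) \left(-121 + g{\left(6 \right)}\right) = \left(\left(-113 + 60\right) - 358\right) \left(-121 - \frac{3}{7}\right) = \left(-53 - 358\right) \left(- \frac{850}{7}\right) = \left(-411\right) \left(- \frac{850}{7}\right) = \frac{349350}{7}$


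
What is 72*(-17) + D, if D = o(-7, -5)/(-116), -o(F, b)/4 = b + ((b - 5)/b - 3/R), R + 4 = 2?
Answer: -70995/58 ≈ -1224.1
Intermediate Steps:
R = -2 (R = -4 + 2 = -2)
o(F, b) = -6 - 4*b - 4*(-5 + b)/b (o(F, b) = -4*(b + ((b - 5)/b - 3/(-2))) = -4*(b + ((-5 + b)/b - 3*(-1/2))) = -4*(b + ((-5 + b)/b + 3/2)) = -4*(b + (3/2 + (-5 + b)/b)) = -4*(3/2 + b + (-5 + b)/b) = -6 - 4*b - 4*(-5 + b)/b)
D = -3/58 (D = (-10 - 4*(-5) + 20/(-5))/(-116) = (-10 + 20 + 20*(-1/5))*(-1/116) = (-10 + 20 - 4)*(-1/116) = 6*(-1/116) = -3/58 ≈ -0.051724)
72*(-17) + D = 72*(-17) - 3/58 = -1224 - 3/58 = -70995/58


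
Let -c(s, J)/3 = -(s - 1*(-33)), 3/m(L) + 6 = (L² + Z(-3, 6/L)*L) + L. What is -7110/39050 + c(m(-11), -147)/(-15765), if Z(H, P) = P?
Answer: -7730553/41041550 ≈ -0.18836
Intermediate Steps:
m(L) = 3/(L + L²) (m(L) = 3/(-6 + ((L² + (6/L)*L) + L)) = 3/(-6 + ((L² + 6) + L)) = 3/(-6 + ((6 + L²) + L)) = 3/(-6 + (6 + L + L²)) = 3/(L + L²))
c(s, J) = 99 + 3*s (c(s, J) = -(-3)*(s - 1*(-33)) = -(-3)*(s + 33) = -(-3)*(33 + s) = -3*(-33 - s) = 99 + 3*s)
-7110/39050 + c(m(-11), -147)/(-15765) = -7110/39050 + (99 + 3*(3/(-11*(1 - 11))))/(-15765) = -7110*1/39050 + (99 + 3*(3*(-1/11)/(-10)))*(-1/15765) = -711/3905 + (99 + 3*(3*(-1/11)*(-⅒)))*(-1/15765) = -711/3905 + (99 + 3*(3/110))*(-1/15765) = -711/3905 + (99 + 9/110)*(-1/15765) = -711/3905 + (10899/110)*(-1/15765) = -711/3905 - 3633/578050 = -7730553/41041550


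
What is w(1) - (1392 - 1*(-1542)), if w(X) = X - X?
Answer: -2934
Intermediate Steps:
w(X) = 0
w(1) - (1392 - 1*(-1542)) = 0 - (1392 - 1*(-1542)) = 0 - (1392 + 1542) = 0 - 1*2934 = 0 - 2934 = -2934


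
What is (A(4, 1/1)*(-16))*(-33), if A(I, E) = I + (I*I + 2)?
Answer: 11616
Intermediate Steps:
A(I, E) = 2 + I + I² (A(I, E) = I + (I² + 2) = I + (2 + I²) = 2 + I + I²)
(A(4, 1/1)*(-16))*(-33) = ((2 + 4 + 4²)*(-16))*(-33) = ((2 + 4 + 16)*(-16))*(-33) = (22*(-16))*(-33) = -352*(-33) = 11616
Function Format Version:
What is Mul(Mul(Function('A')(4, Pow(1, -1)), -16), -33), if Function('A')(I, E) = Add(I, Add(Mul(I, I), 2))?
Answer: 11616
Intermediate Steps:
Function('A')(I, E) = Add(2, I, Pow(I, 2)) (Function('A')(I, E) = Add(I, Add(Pow(I, 2), 2)) = Add(I, Add(2, Pow(I, 2))) = Add(2, I, Pow(I, 2)))
Mul(Mul(Function('A')(4, Pow(1, -1)), -16), -33) = Mul(Mul(Add(2, 4, Pow(4, 2)), -16), -33) = Mul(Mul(Add(2, 4, 16), -16), -33) = Mul(Mul(22, -16), -33) = Mul(-352, -33) = 11616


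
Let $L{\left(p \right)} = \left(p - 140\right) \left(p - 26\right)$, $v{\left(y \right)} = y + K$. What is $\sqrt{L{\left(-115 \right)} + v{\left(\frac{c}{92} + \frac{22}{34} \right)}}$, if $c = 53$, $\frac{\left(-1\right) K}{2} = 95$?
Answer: $\frac{\sqrt{21871903843}}{782} \approx 189.12$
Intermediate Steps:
$K = -190$ ($K = \left(-2\right) 95 = -190$)
$v{\left(y \right)} = -190 + y$ ($v{\left(y \right)} = y - 190 = -190 + y$)
$L{\left(p \right)} = \left(-140 + p\right) \left(-26 + p\right)$
$\sqrt{L{\left(-115 \right)} + v{\left(\frac{c}{92} + \frac{22}{34} \right)}} = \sqrt{\left(3640 + \left(-115\right)^{2} - -19090\right) + \left(-190 + \left(\frac{53}{92} + \frac{22}{34}\right)\right)} = \sqrt{\left(3640 + 13225 + 19090\right) + \left(-190 + \left(53 \cdot \frac{1}{92} + 22 \cdot \frac{1}{34}\right)\right)} = \sqrt{35955 + \left(-190 + \left(\frac{53}{92} + \frac{11}{17}\right)\right)} = \sqrt{35955 + \left(-190 + \frac{1913}{1564}\right)} = \sqrt{35955 - \frac{295247}{1564}} = \sqrt{\frac{55938373}{1564}} = \frac{\sqrt{21871903843}}{782}$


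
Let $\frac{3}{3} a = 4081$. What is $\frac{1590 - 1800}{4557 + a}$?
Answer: $- \frac{15}{617} \approx -0.024311$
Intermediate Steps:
$a = 4081$
$\frac{1590 - 1800}{4557 + a} = \frac{1590 - 1800}{4557 + 4081} = - \frac{210}{8638} = \left(-210\right) \frac{1}{8638} = - \frac{15}{617}$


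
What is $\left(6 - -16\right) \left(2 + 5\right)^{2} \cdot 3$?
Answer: $3234$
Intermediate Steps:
$\left(6 - -16\right) \left(2 + 5\right)^{2} \cdot 3 = \left(6 + 16\right) 7^{2} \cdot 3 = 22 \cdot 49 \cdot 3 = 1078 \cdot 3 = 3234$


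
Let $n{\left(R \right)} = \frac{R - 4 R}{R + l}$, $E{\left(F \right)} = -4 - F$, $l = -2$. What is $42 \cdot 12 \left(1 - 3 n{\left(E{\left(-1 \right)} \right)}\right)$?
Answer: $\frac{16128}{5} \approx 3225.6$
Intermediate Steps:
$n{\left(R \right)} = - \frac{3 R}{-2 + R}$ ($n{\left(R \right)} = \frac{R - 4 R}{R - 2} = \frac{\left(-3\right) R}{-2 + R} = - \frac{3 R}{-2 + R}$)
$42 \cdot 12 \left(1 - 3 n{\left(E{\left(-1 \right)} \right)}\right) = 42 \cdot 12 \left(1 - 3 \left(- \frac{3 \left(-4 - -1\right)}{-2 - 3}\right)\right) = 504 \left(1 - 3 \left(- \frac{3 \left(-4 + 1\right)}{-2 + \left(-4 + 1\right)}\right)\right) = 504 \left(1 - 3 \left(\left(-3\right) \left(-3\right) \frac{1}{-2 - 3}\right)\right) = 504 \left(1 - 3 \left(\left(-3\right) \left(-3\right) \frac{1}{-5}\right)\right) = 504 \left(1 - 3 \left(\left(-3\right) \left(-3\right) \left(- \frac{1}{5}\right)\right)\right) = 504 \left(1 - - \frac{27}{5}\right) = 504 \left(1 + \frac{27}{5}\right) = 504 \cdot \frac{32}{5} = \frac{16128}{5}$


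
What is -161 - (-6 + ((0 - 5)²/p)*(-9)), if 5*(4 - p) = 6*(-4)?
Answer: -5695/44 ≈ -129.43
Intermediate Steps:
p = 44/5 (p = 4 - 6*(-4)/5 = 4 - ⅕*(-24) = 4 + 24/5 = 44/5 ≈ 8.8000)
-161 - (-6 + ((0 - 5)²/p)*(-9)) = -161 - (-6 + ((0 - 5)²/(44/5))*(-9)) = -161 - (-6 + ((-5)²*(5/44))*(-9)) = -161 - (-6 + (25*(5/44))*(-9)) = -161 - (-6 + (125/44)*(-9)) = -161 - (-6 - 1125/44) = -161 - 1*(-1389/44) = -161 + 1389/44 = -5695/44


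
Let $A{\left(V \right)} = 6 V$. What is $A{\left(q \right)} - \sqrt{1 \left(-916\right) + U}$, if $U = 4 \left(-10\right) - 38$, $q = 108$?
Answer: $648 - i \sqrt{994} \approx 648.0 - 31.528 i$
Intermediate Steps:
$U = -78$ ($U = -40 - 38 = -78$)
$A{\left(q \right)} - \sqrt{1 \left(-916\right) + U} = 6 \cdot 108 - \sqrt{1 \left(-916\right) - 78} = 648 - \sqrt{-916 - 78} = 648 - \sqrt{-994} = 648 - i \sqrt{994}$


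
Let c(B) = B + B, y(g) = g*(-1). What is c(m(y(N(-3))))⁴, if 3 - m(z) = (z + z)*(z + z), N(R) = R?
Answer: 18974736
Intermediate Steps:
y(g) = -g
m(z) = 3 - 4*z² (m(z) = 3 - (z + z)*(z + z) = 3 - 2*z*2*z = 3 - 4*z²)
c(B) = 2*B
c(m(y(N(-3))))⁴ = (2*(3 - 4*(-1*(-3))²))⁴ = (2*(3 - 4*3²))⁴ = (2*(3 - 4*9))⁴ = (2*(3 - 36))⁴ = (2*(-33))⁴ = (-66)⁴ = 18974736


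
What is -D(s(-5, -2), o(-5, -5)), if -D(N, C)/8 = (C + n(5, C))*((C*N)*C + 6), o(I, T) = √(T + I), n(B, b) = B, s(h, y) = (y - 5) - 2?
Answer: 3840 + 768*I*√10 ≈ 3840.0 + 2428.6*I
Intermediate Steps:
s(h, y) = -7 + y (s(h, y) = (-5 + y) - 2 = -7 + y)
o(I, T) = √(I + T)
D(N, C) = -8*(5 + C)*(6 + N*C²) (D(N, C) = -8*(C + 5)*((C*N)*C + 6) = -8*(5 + C)*(N*C² + 6) = -8*(5 + C)*(6 + N*C²))
-D(s(-5, -2), o(-5, -5)) = -(-240 - 48*√(-5 - 5) - 40*(-7 - 2)*(√(-5 - 5))² - 8*(-7 - 2)*(√(-5 - 5))³) = -(-240 - 48*I*√10 - 40*(-9)*(√(-10))² - 8*(-9)*(√(-10))³) = -(-240 - 48*I*√10 - 40*(-9)*(I*√10)² - 8*(-9)*(I*√10)³) = -(-240 - 48*I*√10 - 40*(-9)*(-10) - 8*(-9)*(-10*I*√10)) = -(-240 - 48*I*√10 - 3600 - 720*I*√10) = -(-3840 - 768*I*√10) = 3840 + 768*I*√10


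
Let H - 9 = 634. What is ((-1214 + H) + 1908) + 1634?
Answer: 2971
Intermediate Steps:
H = 643 (H = 9 + 634 = 643)
((-1214 + H) + 1908) + 1634 = ((-1214 + 643) + 1908) + 1634 = (-571 + 1908) + 1634 = 1337 + 1634 = 2971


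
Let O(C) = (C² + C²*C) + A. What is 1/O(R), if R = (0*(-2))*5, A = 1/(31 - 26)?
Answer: 5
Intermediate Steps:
A = ⅕ (A = 1/5 = ⅕ ≈ 0.20000)
R = 0 (R = 0*5 = 0)
O(C) = ⅕ + C² + C³ (O(C) = (C² + C²*C) + ⅕ = (C² + C³) + ⅕ = ⅕ + C² + C³)
1/O(R) = 1/(⅕ + 0² + 0³) = 1/(⅕ + 0 + 0) = 1/(⅕) = 5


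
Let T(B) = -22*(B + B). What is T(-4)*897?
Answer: 157872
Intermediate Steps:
T(B) = -44*B
T(-4)*897 = -44*(-4)*897 = 176*897 = 157872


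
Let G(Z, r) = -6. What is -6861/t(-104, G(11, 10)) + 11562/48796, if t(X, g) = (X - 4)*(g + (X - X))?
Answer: -27274765/2634984 ≈ -10.351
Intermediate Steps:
t(X, g) = g*(-4 + X) (t(X, g) = (-4 + X)*(g + 0) = (-4 + X)*g = g*(-4 + X))
-6861/t(-104, G(11, 10)) + 11562/48796 = -6861*(-1/(6*(-4 - 104))) + 11562/48796 = -6861/((-6*(-108))) + 11562*(1/48796) = -6861/648 + 5781/24398 = -6861*1/648 + 5781/24398 = -2287/216 + 5781/24398 = -27274765/2634984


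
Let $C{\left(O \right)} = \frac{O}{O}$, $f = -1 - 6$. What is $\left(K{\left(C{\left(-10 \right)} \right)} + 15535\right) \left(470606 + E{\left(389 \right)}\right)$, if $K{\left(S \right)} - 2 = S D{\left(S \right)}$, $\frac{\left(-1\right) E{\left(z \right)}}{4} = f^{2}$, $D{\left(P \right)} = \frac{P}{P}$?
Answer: $7309230580$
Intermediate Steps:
$f = -7$
$D{\left(P \right)} = 1$
$C{\left(O \right)} = 1$
$E{\left(z \right)} = -196$ ($E{\left(z \right)} = - 4 \left(-7\right)^{2} = \left(-4\right) 49 = -196$)
$K{\left(S \right)} = 2 + S$ ($K{\left(S \right)} = 2 + S 1 = 2 + S$)
$\left(K{\left(C{\left(-10 \right)} \right)} + 15535\right) \left(470606 + E{\left(389 \right)}\right) = \left(\left(2 + 1\right) + 15535\right) \left(470606 - 196\right) = \left(3 + 15535\right) 470410 = 15538 \cdot 470410 = 7309230580$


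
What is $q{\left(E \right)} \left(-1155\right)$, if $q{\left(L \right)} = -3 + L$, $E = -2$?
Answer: $5775$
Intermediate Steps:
$q{\left(E \right)} \left(-1155\right) = \left(-3 - 2\right) \left(-1155\right) = \left(-5\right) \left(-1155\right) = 5775$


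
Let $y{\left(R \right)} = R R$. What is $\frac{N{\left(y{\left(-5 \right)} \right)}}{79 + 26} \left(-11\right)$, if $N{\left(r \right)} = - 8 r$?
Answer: $\frac{440}{21} \approx 20.952$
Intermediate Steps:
$y{\left(R \right)} = R^{2}$
$\frac{N{\left(y{\left(-5 \right)} \right)}}{79 + 26} \left(-11\right) = \frac{\left(-8\right) \left(-5\right)^{2}}{79 + 26} \left(-11\right) = \frac{\left(-8\right) 25}{105} \left(-11\right) = \left(-200\right) \frac{1}{105} \left(-11\right) = \left(- \frac{40}{21}\right) \left(-11\right) = \frac{440}{21}$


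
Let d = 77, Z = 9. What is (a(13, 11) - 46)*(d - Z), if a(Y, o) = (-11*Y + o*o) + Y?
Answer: -3740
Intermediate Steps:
a(Y, o) = o² - 10*Y (a(Y, o) = (-11*Y + o²) + Y = (o² - 11*Y) + Y = o² - 10*Y)
(a(13, 11) - 46)*(d - Z) = ((11² - 10*13) - 46)*(77 - 1*9) = ((121 - 130) - 46)*(77 - 9) = (-9 - 46)*68 = -55*68 = -3740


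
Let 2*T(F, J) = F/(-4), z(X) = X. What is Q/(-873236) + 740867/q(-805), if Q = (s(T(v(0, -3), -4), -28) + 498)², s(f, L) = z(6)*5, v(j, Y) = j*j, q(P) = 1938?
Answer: 8505413845/22267518 ≈ 381.96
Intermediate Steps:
v(j, Y) = j²
T(F, J) = -F/8 (T(F, J) = (F/(-4))/2 = (F*(-¼))/2 = (-F/4)/2 = -F/8)
s(f, L) = 30 (s(f, L) = 6*5 = 30)
Q = 278784 (Q = (30 + 498)² = 528² = 278784)
Q/(-873236) + 740867/q(-805) = 278784/(-873236) + 740867/1938 = 278784*(-1/873236) + 740867*(1/1938) = -69696/218309 + 38993/102 = 8505413845/22267518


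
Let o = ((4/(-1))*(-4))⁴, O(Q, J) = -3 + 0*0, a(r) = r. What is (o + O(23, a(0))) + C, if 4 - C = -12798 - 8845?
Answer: 87180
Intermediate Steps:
O(Q, J) = -3 (O(Q, J) = -3 + 0 = -3)
C = 21647 (C = 4 - (-12798 - 8845) = 4 - 1*(-21643) = 4 + 21643 = 21647)
o = 65536 (o = ((4*(-1))*(-4))⁴ = (-4*(-4))⁴ = 16⁴ = 65536)
(o + O(23, a(0))) + C = (65536 - 3) + 21647 = 65533 + 21647 = 87180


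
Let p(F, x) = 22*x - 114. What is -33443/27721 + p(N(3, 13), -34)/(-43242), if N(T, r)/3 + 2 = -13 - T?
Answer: -711123352/599355741 ≈ -1.1865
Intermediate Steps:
N(T, r) = -45 - 3*T (N(T, r) = -6 + 3*(-13 - T) = -6 + (-39 - 3*T) = -45 - 3*T)
p(F, x) = -114 + 22*x
-33443/27721 + p(N(3, 13), -34)/(-43242) = -33443/27721 + (-114 + 22*(-34))/(-43242) = -33443*1/27721 + (-114 - 748)*(-1/43242) = -33443/27721 - 862*(-1/43242) = -33443/27721 + 431/21621 = -711123352/599355741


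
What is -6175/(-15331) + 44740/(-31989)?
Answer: -488376865/490423359 ≈ -0.99583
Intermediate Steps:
-6175/(-15331) + 44740/(-31989) = -6175*(-1/15331) + 44740*(-1/31989) = 6175/15331 - 44740/31989 = -488376865/490423359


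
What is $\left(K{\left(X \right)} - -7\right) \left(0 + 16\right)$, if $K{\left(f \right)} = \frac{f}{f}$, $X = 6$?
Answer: $128$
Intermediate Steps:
$K{\left(f \right)} = 1$
$\left(K{\left(X \right)} - -7\right) \left(0 + 16\right) = \left(1 - -7\right) \left(0 + 16\right) = \left(1 + 7\right) 16 = 8 \cdot 16 = 128$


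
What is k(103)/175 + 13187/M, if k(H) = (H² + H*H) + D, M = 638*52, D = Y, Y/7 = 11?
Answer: 141758129/1161160 ≈ 122.08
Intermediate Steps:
Y = 77 (Y = 7*11 = 77)
D = 77
M = 33176
k(H) = 77 + 2*H² (k(H) = (H² + H*H) + 77 = (H² + H²) + 77 = 2*H² + 77 = 77 + 2*H²)
k(103)/175 + 13187/M = (77 + 2*103²)/175 + 13187/33176 = (77 + 2*10609)*(1/175) + 13187*(1/33176) = (77 + 21218)*(1/175) + 13187/33176 = 21295*(1/175) + 13187/33176 = 4259/35 + 13187/33176 = 141758129/1161160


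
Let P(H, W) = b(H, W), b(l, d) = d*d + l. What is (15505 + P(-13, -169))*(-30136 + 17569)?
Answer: -553614051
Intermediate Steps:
b(l, d) = l + d² (b(l, d) = d² + l = l + d²)
P(H, W) = H + W²
(15505 + P(-13, -169))*(-30136 + 17569) = (15505 + (-13 + (-169)²))*(-30136 + 17569) = (15505 + (-13 + 28561))*(-12567) = (15505 + 28548)*(-12567) = 44053*(-12567) = -553614051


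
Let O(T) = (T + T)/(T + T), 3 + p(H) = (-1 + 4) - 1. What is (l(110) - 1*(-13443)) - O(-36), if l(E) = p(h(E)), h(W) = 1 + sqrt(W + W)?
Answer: 13441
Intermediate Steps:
h(W) = 1 + sqrt(2)*sqrt(W) (h(W) = 1 + sqrt(2*W) = 1 + sqrt(2)*sqrt(W))
p(H) = -1 (p(H) = -3 + ((-1 + 4) - 1) = -3 + (3 - 1) = -3 + 2 = -1)
O(T) = 1 (O(T) = (2*T)/((2*T)) = (2*T)*(1/(2*T)) = 1)
l(E) = -1
(l(110) - 1*(-13443)) - O(-36) = (-1 - 1*(-13443)) - 1*1 = (-1 + 13443) - 1 = 13442 - 1 = 13441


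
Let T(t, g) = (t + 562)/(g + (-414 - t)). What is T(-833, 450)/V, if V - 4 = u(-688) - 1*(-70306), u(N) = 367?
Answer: -271/61418313 ≈ -4.4124e-6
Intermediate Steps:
T(t, g) = (562 + t)/(-414 + g - t)
V = 70677 (V = 4 + (367 - 1*(-70306)) = 4 + (367 + 70306) = 4 + 70673 = 70677)
T(-833, 450)/V = ((-562 - 1*(-833))/(414 - 833 - 1*450))/70677 = ((-562 + 833)/(414 - 833 - 450))*(1/70677) = (271/(-869))*(1/70677) = -1/869*271*(1/70677) = -271/869*1/70677 = -271/61418313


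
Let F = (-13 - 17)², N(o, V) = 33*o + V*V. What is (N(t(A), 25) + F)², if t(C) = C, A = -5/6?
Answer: 8970025/4 ≈ 2.2425e+6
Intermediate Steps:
A = -⅚ (A = -5*⅙ = -⅚ ≈ -0.83333)
N(o, V) = V² + 33*o (N(o, V) = 33*o + V² = V² + 33*o)
F = 900 (F = (-30)² = 900)
(N(t(A), 25) + F)² = ((25² + 33*(-⅚)) + 900)² = ((625 - 55/2) + 900)² = (1195/2 + 900)² = (2995/2)² = 8970025/4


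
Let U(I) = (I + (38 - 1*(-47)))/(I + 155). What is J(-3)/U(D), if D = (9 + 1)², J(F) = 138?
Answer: 7038/37 ≈ 190.22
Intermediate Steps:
D = 100 (D = 10² = 100)
U(I) = (85 + I)/(155 + I) (U(I) = (I + (38 + 47))/(155 + I) = (I + 85)/(155 + I) = (85 + I)/(155 + I))
J(-3)/U(D) = 138/(((85 + 100)/(155 + 100))) = 138/((185/255)) = 138/(((1/255)*185)) = 138/(37/51) = 138*(51/37) = 7038/37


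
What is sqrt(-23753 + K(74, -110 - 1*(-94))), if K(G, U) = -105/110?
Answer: I*sqrt(11496914)/22 ≈ 154.12*I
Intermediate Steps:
K(G, U) = -21/22 (K(G, U) = -105*1/110 = -21/22)
sqrt(-23753 + K(74, -110 - 1*(-94))) = sqrt(-23753 - 21/22) = sqrt(-522587/22) = I*sqrt(11496914)/22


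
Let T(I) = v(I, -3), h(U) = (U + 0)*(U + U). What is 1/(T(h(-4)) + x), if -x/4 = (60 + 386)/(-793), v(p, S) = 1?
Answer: 793/2577 ≈ 0.30772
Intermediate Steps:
h(U) = 2*U² (h(U) = U*(2*U) = 2*U²)
T(I) = 1
x = 1784/793 (x = -4*(60 + 386)/(-793) = -1784*(-1)/793 = -4*(-446/793) = 1784/793 ≈ 2.2497)
1/(T(h(-4)) + x) = 1/(1 + 1784/793) = 1/(2577/793) = 793/2577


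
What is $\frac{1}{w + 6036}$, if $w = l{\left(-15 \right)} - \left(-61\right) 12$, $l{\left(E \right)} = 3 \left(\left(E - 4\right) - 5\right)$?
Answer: $\frac{1}{6696} \approx 0.00014934$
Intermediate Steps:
$l{\left(E \right)} = -27 + 3 E$ ($l{\left(E \right)} = 3 \left(\left(-4 + E\right) - 5\right) = 3 \left(-9 + E\right) = -27 + 3 E$)
$w = 660$ ($w = \left(-27 + 3 \left(-15\right)\right) - \left(-61\right) 12 = \left(-27 - 45\right) - -732 = -72 + 732 = 660$)
$\frac{1}{w + 6036} = \frac{1}{660 + 6036} = \frac{1}{6696}$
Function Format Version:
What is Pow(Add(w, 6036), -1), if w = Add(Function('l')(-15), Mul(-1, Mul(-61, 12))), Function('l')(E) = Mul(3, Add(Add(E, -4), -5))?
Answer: Rational(1, 6696) ≈ 0.00014934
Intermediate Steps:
Function('l')(E) = Add(-27, Mul(3, E)) (Function('l')(E) = Mul(3, Add(Add(-4, E), -5)) = Mul(3, Add(-9, E)) = Add(-27, Mul(3, E)))
w = 660 (w = Add(Add(-27, Mul(3, -15)), Mul(-1, Mul(-61, 12))) = Add(Add(-27, -45), Mul(-1, -732)) = Add(-72, 732) = 660)
Pow(Add(w, 6036), -1) = Pow(Add(660, 6036), -1) = Pow(6696, -1) = Rational(1, 6696)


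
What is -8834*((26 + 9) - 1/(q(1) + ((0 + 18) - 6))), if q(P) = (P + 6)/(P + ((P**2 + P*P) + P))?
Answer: -16970114/55 ≈ -3.0855e+5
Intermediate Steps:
q(P) = (6 + P)/(2*P + 2*P**2) (q(P) = (6 + P)/(P + ((P**2 + P**2) + P)) = (6 + P)/(P + (2*P**2 + P)) = (6 + P)/(P + (P + 2*P**2)) = (6 + P)/(2*P + 2*P**2))
-8834*((26 + 9) - 1/(q(1) + ((0 + 18) - 6))) = -8834*((26 + 9) - 1/((1/2)*(6 + 1)/(1*(1 + 1)) + ((0 + 18) - 6))) = -8834*(35 - 1/((1/2)*1*7/2 + (18 - 6))) = -8834*(35 - 1/((1/2)*1*(1/2)*7 + 12)) = -8834*(35 - 1/(7/4 + 12)) = -8834*(35 - 1/55/4) = -8834*(35 - 1*4/55) = -8834*(35 - 4/55) = -8834*1921/55 = -16970114/55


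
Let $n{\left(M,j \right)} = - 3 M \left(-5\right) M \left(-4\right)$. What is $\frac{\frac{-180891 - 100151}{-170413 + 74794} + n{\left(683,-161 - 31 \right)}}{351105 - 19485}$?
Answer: $- \frac{1338156210209}{15854586390} \approx -84.402$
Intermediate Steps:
$n{\left(M,j \right)} = - 60 M^{2}$ ($n{\left(M,j \right)} = 15 M M \left(-4\right) = 15 M^{2} \left(-4\right) = - 60 M^{2}$)
$\frac{\frac{-180891 - 100151}{-170413 + 74794} + n{\left(683,-161 - 31 \right)}}{351105 - 19485} = \frac{\frac{-180891 - 100151}{-170413 + 74794} - 60 \cdot 683^{2}}{351105 - 19485} = \frac{- \frac{281042}{-95619} - 27989340}{331620} = \left(\left(-281042\right) \left(- \frac{1}{95619}\right) - 27989340\right) \frac{1}{331620} = \left(\frac{281042}{95619} - 27989340\right) \frac{1}{331620} = \left(- \frac{2676312420418}{95619}\right) \frac{1}{331620} = - \frac{1338156210209}{15854586390}$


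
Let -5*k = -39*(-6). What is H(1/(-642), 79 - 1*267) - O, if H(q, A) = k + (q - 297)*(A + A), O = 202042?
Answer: -145118024/1605 ≈ -90416.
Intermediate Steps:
k = -234/5 (k = -(-39)*(-6)/5 = -⅕*234 = -234/5 ≈ -46.800)
H(q, A) = -234/5 + 2*A*(-297 + q) (H(q, A) = -234/5 + (q - 297)*(A + A) = -234/5 + (-297 + q)*(2*A) = -234/5 + 2*A*(-297 + q))
H(1/(-642), 79 - 1*267) - O = (-234/5 - 594*(79 - 1*267) + 2*(79 - 1*267)/(-642)) - 1*202042 = (-234/5 - 594*(79 - 267) + 2*(79 - 267)*(-1/642)) - 202042 = (-234/5 - 594*(-188) + 2*(-188)*(-1/642)) - 202042 = (-234/5 + 111672 + 188/321) - 202042 = 179159386/1605 - 202042 = -145118024/1605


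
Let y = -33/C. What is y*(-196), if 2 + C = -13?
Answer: -2156/5 ≈ -431.20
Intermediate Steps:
C = -15 (C = -2 - 13 = -15)
y = 11/5 (y = -33/(-15) = -33*(-1/15) = 11/5 ≈ 2.2000)
y*(-196) = (11/5)*(-196) = -2156/5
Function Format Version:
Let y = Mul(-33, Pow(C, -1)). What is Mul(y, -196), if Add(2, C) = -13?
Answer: Rational(-2156, 5) ≈ -431.20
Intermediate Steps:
C = -15 (C = Add(-2, -13) = -15)
y = Rational(11, 5) (y = Mul(-33, Pow(-15, -1)) = Mul(-33, Rational(-1, 15)) = Rational(11, 5) ≈ 2.2000)
Mul(y, -196) = Mul(Rational(11, 5), -196) = Rational(-2156, 5)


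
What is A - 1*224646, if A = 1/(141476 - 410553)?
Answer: -60447071743/269077 ≈ -2.2465e+5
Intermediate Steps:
A = -1/269077 (A = 1/(-269077) = -1/269077 ≈ -3.7164e-6)
A - 1*224646 = -1/269077 - 1*224646 = -1/269077 - 224646 = -60447071743/269077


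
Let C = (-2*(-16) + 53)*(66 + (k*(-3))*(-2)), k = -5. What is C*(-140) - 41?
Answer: -428441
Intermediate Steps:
C = 3060 (C = (-2*(-16) + 53)*(66 - 5*(-3)*(-2)) = (32 + 53)*(66 + 15*(-2)) = 85*(66 - 30) = 85*36 = 3060)
C*(-140) - 41 = 3060*(-140) - 41 = -428400 - 41 = -428441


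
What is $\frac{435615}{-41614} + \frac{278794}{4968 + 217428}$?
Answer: $- \frac{10659662503}{1156848393} \approx -9.2144$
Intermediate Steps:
$\frac{435615}{-41614} + \frac{278794}{4968 + 217428} = 435615 \left(- \frac{1}{41614}\right) + \frac{278794}{222396} = - \frac{435615}{41614} + 278794 \cdot \frac{1}{222396} = - \frac{435615}{41614} + \frac{139397}{111198} = - \frac{10659662503}{1156848393}$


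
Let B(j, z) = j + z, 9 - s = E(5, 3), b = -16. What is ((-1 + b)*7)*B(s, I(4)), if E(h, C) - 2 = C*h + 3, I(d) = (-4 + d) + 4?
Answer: 833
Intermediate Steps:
I(d) = d
E(h, C) = 5 + C*h (E(h, C) = 2 + (C*h + 3) = 2 + (3 + C*h) = 5 + C*h)
s = -11 (s = 9 - (5 + 3*5) = 9 - (5 + 15) = 9 - 1*20 = 9 - 20 = -11)
((-1 + b)*7)*B(s, I(4)) = ((-1 - 16)*7)*(-11 + 4) = -17*7*(-7) = -119*(-7) = 833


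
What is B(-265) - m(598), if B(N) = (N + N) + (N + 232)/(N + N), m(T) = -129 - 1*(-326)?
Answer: -385277/530 ≈ -726.94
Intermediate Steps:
m(T) = 197 (m(T) = -129 + 326 = 197)
B(N) = 2*N + (232 + N)/(2*N) (B(N) = 2*N + (232 + N)/((2*N)) = 2*N + (232 + N)*(1/(2*N)) = 2*N + (232 + N)/(2*N))
B(-265) - m(598) = (1/2 + 2*(-265) + 116/(-265)) - 1*197 = (1/2 - 530 + 116*(-1/265)) - 197 = (1/2 - 530 - 116/265) - 197 = -280867/530 - 197 = -385277/530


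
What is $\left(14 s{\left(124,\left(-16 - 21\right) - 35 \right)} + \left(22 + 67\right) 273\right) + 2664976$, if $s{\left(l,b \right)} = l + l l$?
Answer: $2906273$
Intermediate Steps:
$s{\left(l,b \right)} = l + l^{2}$
$\left(14 s{\left(124,\left(-16 - 21\right) - 35 \right)} + \left(22 + 67\right) 273\right) + 2664976 = \left(14 \cdot 124 \left(1 + 124\right) + \left(22 + 67\right) 273\right) + 2664976 = \left(14 \cdot 124 \cdot 125 + 89 \cdot 273\right) + 2664976 = \left(14 \cdot 15500 + 24297\right) + 2664976 = \left(217000 + 24297\right) + 2664976 = 241297 + 2664976 = 2906273$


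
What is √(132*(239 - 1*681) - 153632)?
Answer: 2*I*√52994 ≈ 460.41*I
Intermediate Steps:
√(132*(239 - 1*681) - 153632) = √(132*(239 - 681) - 153632) = √(132*(-442) - 153632) = √(-58344 - 153632) = √(-211976) = 2*I*√52994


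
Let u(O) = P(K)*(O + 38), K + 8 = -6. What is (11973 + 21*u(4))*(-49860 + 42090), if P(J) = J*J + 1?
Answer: -1443098790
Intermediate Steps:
K = -14 (K = -8 - 6 = -14)
P(J) = 1 + J² (P(J) = J² + 1 = 1 + J²)
u(O) = 7486 + 197*O (u(O) = (1 + (-14)²)*(O + 38) = (1 + 196)*(38 + O) = 197*(38 + O) = 7486 + 197*O)
(11973 + 21*u(4))*(-49860 + 42090) = (11973 + 21*(7486 + 197*4))*(-49860 + 42090) = (11973 + 21*(7486 + 788))*(-7770) = (11973 + 21*8274)*(-7770) = (11973 + 173754)*(-7770) = 185727*(-7770) = -1443098790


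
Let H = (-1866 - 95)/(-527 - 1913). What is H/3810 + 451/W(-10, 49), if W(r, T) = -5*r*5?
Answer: 83863333/46482000 ≈ 1.8042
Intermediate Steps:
H = 1961/2440 (H = -1961/(-2440) = -1961*(-1/2440) = 1961/2440 ≈ 0.80369)
W(r, T) = -25*r
H/3810 + 451/W(-10, 49) = (1961/2440)/3810 + 451/((-25*(-10))) = (1961/2440)*(1/3810) + 451/250 = 1961/9296400 + 451*(1/250) = 1961/9296400 + 451/250 = 83863333/46482000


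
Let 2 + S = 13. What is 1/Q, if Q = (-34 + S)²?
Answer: 1/529 ≈ 0.0018904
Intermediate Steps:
S = 11 (S = -2 + 13 = 11)
Q = 529 (Q = (-34 + 11)² = (-23)² = 529)
1/Q = 1/529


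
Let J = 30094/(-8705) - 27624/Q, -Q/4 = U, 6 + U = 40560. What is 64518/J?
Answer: -3796051695210/193385891 ≈ -19629.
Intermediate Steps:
U = 40554 (U = -6 + 40560 = 40554)
Q = -162216 (Q = -4*40554 = -162216)
J = -193385891/58837095 (J = 30094/(-8705) - 27624/(-162216) = 30094*(-1/8705) - 27624*(-1/162216) = -30094/8705 + 1151/6759 = -193385891/58837095 ≈ -3.2868)
64518/J = 64518/(-193385891/58837095) = 64518*(-58837095/193385891) = -3796051695210/193385891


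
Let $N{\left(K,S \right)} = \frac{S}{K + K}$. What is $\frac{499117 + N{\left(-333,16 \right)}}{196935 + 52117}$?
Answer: $\frac{166205953}{82934316} \approx 2.0041$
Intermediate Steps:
$N{\left(K,S \right)} = \frac{S}{2 K}$
$\frac{499117 + N{\left(-333,16 \right)}}{196935 + 52117} = \frac{499117 + \frac{1}{2} \cdot 16 \frac{1}{-333}}{196935 + 52117} = \frac{499117 + \frac{1}{2} \cdot 16 \left(- \frac{1}{333}\right)}{249052} = \left(499117 - \frac{8}{333}\right) \frac{1}{249052} = \frac{166205953}{333} \cdot \frac{1}{249052} = \frac{166205953}{82934316}$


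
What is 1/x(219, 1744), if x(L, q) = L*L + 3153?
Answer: 1/51114 ≈ 1.9564e-5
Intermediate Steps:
x(L, q) = 3153 + L² (x(L, q) = L² + 3153 = 3153 + L²)
1/x(219, 1744) = 1/(3153 + 219²) = 1/(3153 + 47961) = 1/51114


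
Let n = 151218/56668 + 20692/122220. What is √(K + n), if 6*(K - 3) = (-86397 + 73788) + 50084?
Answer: √2764104832585610/664935 ≈ 79.068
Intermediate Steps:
K = 37493/6 (K = 3 + ((-86397 + 73788) + 50084)/6 = 3 + (-12609 + 50084)/6 = 3 + (⅙)*37475 = 3 + 37475/6 = 37493/6 ≈ 6248.8)
n = 11321681/3989610 (n = 151218*(1/56668) + 20692*(1/122220) = 2439/914 + 739/4365 = 11321681/3989610 ≈ 2.8378)
√(K + n) = √(37493/6 + 11321681/3989610) = √(12470864818/1994805) = √2764104832585610/664935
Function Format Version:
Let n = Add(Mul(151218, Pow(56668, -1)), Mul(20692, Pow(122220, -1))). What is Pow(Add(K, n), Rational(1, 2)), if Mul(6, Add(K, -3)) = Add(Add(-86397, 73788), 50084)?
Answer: Mul(Rational(1, 664935), Pow(2764104832585610, Rational(1, 2))) ≈ 79.068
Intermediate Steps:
K = Rational(37493, 6) (K = Add(3, Mul(Rational(1, 6), Add(Add(-86397, 73788), 50084))) = Add(3, Mul(Rational(1, 6), Add(-12609, 50084))) = Add(3, Mul(Rational(1, 6), 37475)) = Add(3, Rational(37475, 6)) = Rational(37493, 6) ≈ 6248.8)
n = Rational(11321681, 3989610) (n = Add(Mul(151218, Rational(1, 56668)), Mul(20692, Rational(1, 122220))) = Add(Rational(2439, 914), Rational(739, 4365)) = Rational(11321681, 3989610) ≈ 2.8378)
Pow(Add(K, n), Rational(1, 2)) = Pow(Add(Rational(37493, 6), Rational(11321681, 3989610)), Rational(1, 2)) = Pow(Rational(12470864818, 1994805), Rational(1, 2)) = Mul(Rational(1, 664935), Pow(2764104832585610, Rational(1, 2)))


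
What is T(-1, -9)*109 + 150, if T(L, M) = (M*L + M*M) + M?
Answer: 8979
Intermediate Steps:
T(L, M) = M + M² + L*M (T(L, M) = (L*M + M²) + M = (M² + L*M) + M = M + M² + L*M)
T(-1, -9)*109 + 150 = -9*(1 - 1 - 9)*109 + 150 = -9*(-9)*109 + 150 = 81*109 + 150 = 8829 + 150 = 8979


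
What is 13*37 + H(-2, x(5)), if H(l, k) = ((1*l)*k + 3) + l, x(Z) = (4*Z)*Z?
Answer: 282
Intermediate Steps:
x(Z) = 4*Z**2
H(l, k) = 3 + l + k*l (H(l, k) = (l*k + 3) + l = (k*l + 3) + l = (3 + k*l) + l = 3 + l + k*l)
13*37 + H(-2, x(5)) = 13*37 + (3 - 2 + (4*5**2)*(-2)) = 481 + (3 - 2 + (4*25)*(-2)) = 481 + (3 - 2 + 100*(-2)) = 481 + (3 - 2 - 200) = 481 - 199 = 282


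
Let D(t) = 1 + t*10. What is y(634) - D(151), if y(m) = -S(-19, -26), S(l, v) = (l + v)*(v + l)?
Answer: -3536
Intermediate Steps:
D(t) = 1 + 10*t
S(l, v) = (l + v)² (S(l, v) = (l + v)*(l + v) = (l + v)²)
y(m) = -2025 (y(m) = -(-19 - 26)² = -1*(-45)² = -1*2025 = -2025)
y(634) - D(151) = -2025 - (1 + 10*151) = -2025 - (1 + 1510) = -2025 - 1*1511 = -2025 - 1511 = -3536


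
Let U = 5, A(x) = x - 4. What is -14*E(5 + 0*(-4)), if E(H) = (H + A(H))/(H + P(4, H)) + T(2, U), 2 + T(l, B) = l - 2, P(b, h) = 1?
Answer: 14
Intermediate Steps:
A(x) = -4 + x
T(l, B) = -4 + l (T(l, B) = -2 + (l - 2) = -2 + (-2 + l) = -4 + l)
E(H) = -2 + (-4 + 2*H)/(1 + H) (E(H) = (H + (-4 + H))/(H + 1) + (-4 + 2) = (-4 + 2*H)/(1 + H) - 2 = -2 + (-4 + 2*H)/(1 + H))
-14*E(5 + 0*(-4)) = -(-84)/(1 + (5 + 0*(-4))) = -(-84)/(1 + (5 + 0)) = -(-84)/(1 + 5) = -(-84)/6 = -14*(-1) = 14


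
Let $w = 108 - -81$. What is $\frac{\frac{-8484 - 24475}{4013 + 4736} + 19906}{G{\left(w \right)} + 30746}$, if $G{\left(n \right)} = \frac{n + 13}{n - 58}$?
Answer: $\frac{22810327185}{35240342072} \approx 0.64728$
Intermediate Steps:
$w = 189$ ($w = 108 + 81 = 189$)
$G{\left(n \right)} = \frac{13 + n}{-58 + n}$
$\frac{\frac{-8484 - 24475}{4013 + 4736} + 19906}{G{\left(w \right)} + 30746} = \frac{\frac{-8484 - 24475}{4013 + 4736} + 19906}{\frac{13 + 189}{-58 + 189} + 30746} = \frac{- \frac{32959}{8749} + 19906}{\frac{1}{131} \cdot 202 + 30746} = \frac{\left(-32959\right) \frac{1}{8749} + 19906}{\frac{1}{131} \cdot 202 + 30746} = \frac{- \frac{32959}{8749} + 19906}{\frac{202}{131} + 30746} = \frac{174124635}{8749 \cdot \frac{4027928}{131}} = \frac{174124635}{8749} \cdot \frac{131}{4027928} = \frac{22810327185}{35240342072}$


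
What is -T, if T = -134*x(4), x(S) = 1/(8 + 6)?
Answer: 67/7 ≈ 9.5714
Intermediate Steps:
x(S) = 1/14
T = -67/7 (T = -134*1/14 = -67/7 ≈ -9.5714)
-T = -1*(-67/7) = 67/7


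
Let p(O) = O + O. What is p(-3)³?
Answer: -216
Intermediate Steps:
p(O) = 2*O
p(-3)³ = (2*(-3))³ = (-6)³ = -216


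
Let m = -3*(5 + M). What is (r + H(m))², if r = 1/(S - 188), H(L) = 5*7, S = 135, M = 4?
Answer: 3437316/2809 ≈ 1223.7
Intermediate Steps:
m = -27 (m = -3*(5 + 4) = -3*9 = -27)
H(L) = 35
r = -1/53 (r = 1/(135 - 188) = 1/(-53) = -1/53 ≈ -0.018868)
(r + H(m))² = (-1/53 + 35)² = (1854/53)² = 3437316/2809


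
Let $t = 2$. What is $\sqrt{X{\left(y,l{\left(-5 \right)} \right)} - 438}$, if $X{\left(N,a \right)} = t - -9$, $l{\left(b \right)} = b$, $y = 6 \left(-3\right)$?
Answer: $i \sqrt{427} \approx 20.664 i$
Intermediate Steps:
$y = -18$
$X{\left(N,a \right)} = 11$ ($X{\left(N,a \right)} = 2 - -9 = 2 + 9 = 11$)
$\sqrt{X{\left(y,l{\left(-5 \right)} \right)} - 438} = \sqrt{11 - 438} = \sqrt{-427} = i \sqrt{427}$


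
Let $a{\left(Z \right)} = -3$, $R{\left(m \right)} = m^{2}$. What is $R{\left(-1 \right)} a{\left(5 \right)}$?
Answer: $-3$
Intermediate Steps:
$R{\left(-1 \right)} a{\left(5 \right)} = \left(-1\right)^{2} \left(-3\right) = 1 \left(-3\right) = -3$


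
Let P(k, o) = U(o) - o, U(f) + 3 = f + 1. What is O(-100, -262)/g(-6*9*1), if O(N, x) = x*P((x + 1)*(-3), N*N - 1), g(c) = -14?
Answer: -262/7 ≈ -37.429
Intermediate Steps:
U(f) = -2 + f (U(f) = -3 + (f + 1) = -3 + (1 + f) = -2 + f)
P(k, o) = -2 (P(k, o) = (-2 + o) - o = -2)
O(N, x) = -2*x (O(N, x) = x*(-2) = -2*x)
O(-100, -262)/g(-6*9*1) = -2*(-262)/(-14) = 524*(-1/14) = -262/7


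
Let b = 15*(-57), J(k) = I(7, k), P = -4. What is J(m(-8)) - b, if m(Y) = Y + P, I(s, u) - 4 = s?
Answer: 866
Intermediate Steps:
I(s, u) = 4 + s
m(Y) = -4 + Y (m(Y) = Y - 4 = -4 + Y)
J(k) = 11 (J(k) = 4 + 7 = 11)
b = -855
J(m(-8)) - b = 11 - 1*(-855) = 11 + 855 = 866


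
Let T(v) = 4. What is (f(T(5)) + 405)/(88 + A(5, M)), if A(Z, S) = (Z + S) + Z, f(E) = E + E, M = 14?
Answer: 59/16 ≈ 3.6875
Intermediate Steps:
f(E) = 2*E
A(Z, S) = S + 2*Z (A(Z, S) = (S + Z) + Z = S + 2*Z)
(f(T(5)) + 405)/(88 + A(5, M)) = (2*4 + 405)/(88 + (14 + 2*5)) = (8 + 405)/(88 + (14 + 10)) = 413/(88 + 24) = 413/112 = 413*(1/112) = 59/16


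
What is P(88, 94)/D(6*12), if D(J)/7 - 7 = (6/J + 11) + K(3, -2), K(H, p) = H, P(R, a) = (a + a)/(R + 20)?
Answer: 188/15939 ≈ 0.011795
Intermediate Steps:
P(R, a) = 2*a/(20 + R) (P(R, a) = (2*a)/(20 + R) = 2*a/(20 + R))
D(J) = 147 + 42/J (D(J) = 49 + 7*((6/J + 11) + 3) = 49 + 7*((11 + 6/J) + 3) = 49 + 7*(14 + 6/J) = 49 + (98 + 42/J) = 147 + 42/J)
P(88, 94)/D(6*12) = (2*94/(20 + 88))/(147 + 42/((6*12))) = (2*94/108)/(147 + 42/72) = (2*94*(1/108))/(147 + 42*(1/72)) = 47/(27*(147 + 7/12)) = 47/(27*(1771/12)) = (47/27)*(12/1771) = 188/15939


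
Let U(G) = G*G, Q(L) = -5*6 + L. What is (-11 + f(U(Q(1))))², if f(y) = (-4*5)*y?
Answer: 283282561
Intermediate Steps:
Q(L) = -30 + L
U(G) = G²
f(y) = -20*y
(-11 + f(U(Q(1))))² = (-11 - 20*(-30 + 1)²)² = (-11 - 20*(-29)²)² = (-11 - 20*841)² = (-11 - 16820)² = (-16831)² = 283282561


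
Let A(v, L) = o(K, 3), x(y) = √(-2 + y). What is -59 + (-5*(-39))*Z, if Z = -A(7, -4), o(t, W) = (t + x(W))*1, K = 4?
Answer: -1034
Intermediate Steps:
o(t, W) = t + √(-2 + W) (o(t, W) = (t + √(-2 + W))*1 = t + √(-2 + W))
A(v, L) = 5 (A(v, L) = 4 + √(-2 + 3) = 4 + √1 = 4 + 1 = 5)
Z = -5 (Z = -1*5 = -5)
-59 + (-5*(-39))*Z = -59 - 5*(-39)*(-5) = -59 + 195*(-5) = -59 - 975 = -1034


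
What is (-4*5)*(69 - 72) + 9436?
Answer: 9496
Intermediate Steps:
(-4*5)*(69 - 72) + 9436 = -20*(-3) + 9436 = 60 + 9436 = 9496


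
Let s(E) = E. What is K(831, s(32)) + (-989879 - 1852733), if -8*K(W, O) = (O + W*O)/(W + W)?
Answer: -2362212236/831 ≈ -2.8426e+6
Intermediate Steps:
K(W, O) = -(O + O*W)/(16*W) (K(W, O) = -(O + W*O)/(8*(W + W)) = -(O + O*W)/(8*(2*W)) = -(O + O*W)*1/(2*W)/8 = -(O + O*W)/(16*W))
K(831, s(32)) + (-989879 - 1852733) = -1/16*32*(1 + 831)/831 + (-989879 - 1852733) = -1/16*32*1/831*832 - 2842612 = -1664/831 - 2842612 = -2362212236/831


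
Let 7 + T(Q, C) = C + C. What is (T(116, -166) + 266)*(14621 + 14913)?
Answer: -2155982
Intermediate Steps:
T(Q, C) = -7 + 2*C (T(Q, C) = -7 + (C + C) = -7 + 2*C)
(T(116, -166) + 266)*(14621 + 14913) = ((-7 + 2*(-166)) + 266)*(14621 + 14913) = ((-7 - 332) + 266)*29534 = (-339 + 266)*29534 = -73*29534 = -2155982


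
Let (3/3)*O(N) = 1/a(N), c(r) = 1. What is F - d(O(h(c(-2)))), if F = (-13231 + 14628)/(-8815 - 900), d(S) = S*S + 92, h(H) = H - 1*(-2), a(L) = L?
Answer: -8066308/87435 ≈ -92.255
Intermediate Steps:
h(H) = 2 + H (h(H) = H + 2 = 2 + H)
O(N) = 1/N
d(S) = 92 + S² (d(S) = S² + 92 = 92 + S²)
F = -1397/9715 (F = 1397/(-9715) = 1397*(-1/9715) = -1397/9715 ≈ -0.14380)
F - d(O(h(c(-2)))) = -1397/9715 - (92 + (1/(2 + 1))²) = -1397/9715 - (92 + (1/3)²) = -1397/9715 - (92 + (⅓)²) = -1397/9715 - (92 + ⅑) = -1397/9715 - 1*829/9 = -1397/9715 - 829/9 = -8066308/87435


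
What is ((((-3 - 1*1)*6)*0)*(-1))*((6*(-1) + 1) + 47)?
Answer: 0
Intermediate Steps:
((((-3 - 1*1)*6)*0)*(-1))*((6*(-1) + 1) + 47) = ((((-3 - 1)*6)*0)*(-1))*((-6 + 1) + 47) = ((-4*6*0)*(-1))*(-5 + 47) = (-24*0*(-1))*42 = (0*(-1))*42 = 0*42 = 0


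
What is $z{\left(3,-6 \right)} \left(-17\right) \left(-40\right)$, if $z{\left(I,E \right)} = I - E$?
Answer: $6120$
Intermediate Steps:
$z{\left(3,-6 \right)} \left(-17\right) \left(-40\right) = \left(3 - -6\right) \left(-17\right) \left(-40\right) = \left(3 + 6\right) \left(-17\right) \left(-40\right) = 9 \left(-17\right) \left(-40\right) = \left(-153\right) \left(-40\right) = 6120$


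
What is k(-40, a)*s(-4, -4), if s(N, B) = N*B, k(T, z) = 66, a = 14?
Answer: 1056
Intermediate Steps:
s(N, B) = B*N
k(-40, a)*s(-4, -4) = 66*(-4*(-4)) = 66*16 = 1056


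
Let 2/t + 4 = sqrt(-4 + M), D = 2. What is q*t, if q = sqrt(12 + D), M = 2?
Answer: -4*sqrt(14)/9 - 2*I*sqrt(7)/9 ≈ -1.663 - 0.58794*I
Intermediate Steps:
q = sqrt(14) (q = sqrt(12 + 2) = sqrt(14) ≈ 3.7417)
t = 2/(-4 + I*sqrt(2)) (t = 2/(-4 + sqrt(-4 + 2)) = 2/(-4 + sqrt(-2)) = 2/(-4 + I*sqrt(2)) ≈ -0.44444 - 0.15713*I)
q*t = sqrt(14)*(-4/9 - I*sqrt(2)/9)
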